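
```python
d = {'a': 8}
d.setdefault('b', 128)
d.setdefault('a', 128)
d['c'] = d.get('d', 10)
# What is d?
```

After line 1: d = {'a': 8}
After line 2 (setdefault adds 'b'=128): d = {'a': 8, 'b': 128}
After line 3 (setdefault 'a' no-op, already exists): d = {'a': 8, 'b': 128}
After line 4 (get('d', 10) returns default since 'd' not in d): d = {'a': 8, 'b': 128, 'c': 10}

{'a': 8, 'b': 128, 'c': 10}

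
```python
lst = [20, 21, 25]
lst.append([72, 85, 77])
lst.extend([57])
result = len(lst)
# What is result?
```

After line 1: lst = [20, 21, 25]
After line 2 (append adds [72, 85, 77] as single element): lst = [20, 21, 25, [72, 85, 77]]
After line 3 (extend unpacks [57], adds 57): lst = [20, 21, 25, [72, 85, 77], 57]
After line 4: result = len(lst) = 5

5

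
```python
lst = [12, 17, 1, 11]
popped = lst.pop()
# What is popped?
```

11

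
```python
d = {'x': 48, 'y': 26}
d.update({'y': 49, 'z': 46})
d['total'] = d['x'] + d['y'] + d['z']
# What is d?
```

After line 1: d = {'x': 48, 'y': 26}
After line 2 (y overwritten, z added): d = {'x': 48, 'y': 49, 'z': 46}
After line 3 (total = 48 + 49 + 46 = 143): d = {'x': 48, 'y': 49, 'z': 46, 'total': 143}

{'x': 48, 'y': 49, 'z': 46, 'total': 143}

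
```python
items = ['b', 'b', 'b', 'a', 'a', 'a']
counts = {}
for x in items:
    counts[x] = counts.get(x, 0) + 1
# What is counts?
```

Initial: counts = {}, items = ['b', 'b', 'b', 'a', 'a', 'a']
See 'b': counts = {'b': 1}
See 'b': counts = {'b': 2}
See 'b': counts = {'b': 3}
See 'a': counts = {'b': 3, 'a': 1}
See 'a': counts = {'b': 3, 'a': 2}
See 'a': counts = {'b': 3, 'a': 3}

{'b': 3, 'a': 3}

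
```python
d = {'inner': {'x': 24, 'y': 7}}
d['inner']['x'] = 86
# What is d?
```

After line 1: d = {'inner': {'x': 24, 'y': 7}}
After line 2 (inner x overwritten): d = {'inner': {'x': 86, 'y': 7}}

{'inner': {'x': 86, 'y': 7}}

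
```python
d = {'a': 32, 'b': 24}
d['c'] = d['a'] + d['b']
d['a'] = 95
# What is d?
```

After line 1: d = {'a': 32, 'b': 24}
After line 2 (d['c'] = 32 + 24): d = {'a': 32, 'b': 24, 'c': 56}
After line 3: d = {'a': 95, 'b': 24, 'c': 56}

{'a': 95, 'b': 24, 'c': 56}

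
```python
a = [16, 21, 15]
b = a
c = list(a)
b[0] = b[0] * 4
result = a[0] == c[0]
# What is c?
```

After line 1: a = [16, 21, 15]
After line 2 (b = a, alias): a = [16, 21, 15], b = [16, 21, 15]
After line 3 (c = list(a) is a copy, new object): c = [16, 21, 15]
After line 4 (b[0] = 16 * 4 = 64; mutates shared a/b): a = b = [64, 21, 15], c = [16, 21, 15]
After line 5 (a[0] = 64, c[0] = 16; result = False)

[16, 21, 15]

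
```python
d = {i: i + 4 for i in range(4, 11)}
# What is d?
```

{4: 8, 5: 9, 6: 10, 7: 11, 8: 12, 9: 13, 10: 14}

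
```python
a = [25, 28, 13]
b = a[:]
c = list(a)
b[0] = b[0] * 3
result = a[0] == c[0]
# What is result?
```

After line 1: a = [25, 28, 13]
After line 2 (b = a[:], copy): a = [25, 28, 13], b = [25, 28, 13]
After line 3 (c = list(a) is a copy, new object): c = [25, 28, 13]
After line 4 (b[0] = 25 * 3 = 75; only b mutates (copy)): a = [25, 28, 13], b = [75, 28, 13], c = [25, 28, 13]
After line 5 (a[0] = 25, c[0] = 25; result = True)

True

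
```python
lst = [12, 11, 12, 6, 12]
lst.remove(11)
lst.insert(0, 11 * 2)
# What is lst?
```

After line 1: lst = [12, 11, 12, 6, 12]
After line 2 (remove first 11): lst = [12, 12, 6, 12]
After line 3 (insert 22 at index 0): lst = [22, 12, 12, 6, 12]

[22, 12, 12, 6, 12]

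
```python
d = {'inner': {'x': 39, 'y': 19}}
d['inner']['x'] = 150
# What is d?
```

After line 1: d = {'inner': {'x': 39, 'y': 19}}
After line 2 (inner x overwritten): d = {'inner': {'x': 150, 'y': 19}}

{'inner': {'x': 150, 'y': 19}}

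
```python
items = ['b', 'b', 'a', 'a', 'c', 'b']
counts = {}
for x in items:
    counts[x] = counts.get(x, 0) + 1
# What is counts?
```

Initial: counts = {}, items = ['b', 'b', 'a', 'a', 'c', 'b']
See 'b': counts = {'b': 1}
See 'b': counts = {'b': 2}
See 'a': counts = {'b': 2, 'a': 1}
See 'a': counts = {'b': 2, 'a': 2}
See 'c': counts = {'b': 2, 'a': 2, 'c': 1}
See 'b': counts = {'b': 3, 'a': 2, 'c': 1}

{'b': 3, 'a': 2, 'c': 1}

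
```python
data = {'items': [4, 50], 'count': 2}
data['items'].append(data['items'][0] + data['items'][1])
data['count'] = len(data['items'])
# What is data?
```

After line 1: data = {'items': [4, 50], 'count': 2}
After line 2 (append 4 + 50 = 54): data = {'items': [4, 50, 54], 'count': 2}
After line 3 (count = len(items) = 3): data = {'items': [4, 50, 54], 'count': 3}

{'items': [4, 50, 54], 'count': 3}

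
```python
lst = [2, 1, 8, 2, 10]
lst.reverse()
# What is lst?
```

[10, 2, 8, 1, 2]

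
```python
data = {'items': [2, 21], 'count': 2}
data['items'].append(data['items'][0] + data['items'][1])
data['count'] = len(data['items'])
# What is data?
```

After line 1: data = {'items': [2, 21], 'count': 2}
After line 2 (append 2 + 21 = 23): data = {'items': [2, 21, 23], 'count': 2}
After line 3 (count = len(items) = 3): data = {'items': [2, 21, 23], 'count': 3}

{'items': [2, 21, 23], 'count': 3}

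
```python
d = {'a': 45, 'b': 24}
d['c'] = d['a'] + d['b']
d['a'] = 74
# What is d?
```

After line 1: d = {'a': 45, 'b': 24}
After line 2 (d['c'] = 45 + 24): d = {'a': 45, 'b': 24, 'c': 69}
After line 3: d = {'a': 74, 'b': 24, 'c': 69}

{'a': 74, 'b': 24, 'c': 69}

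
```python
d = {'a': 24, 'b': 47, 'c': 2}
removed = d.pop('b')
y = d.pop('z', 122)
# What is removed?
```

After line 1: d = {'a': 24, 'b': 47, 'c': 2}
After line 2 (pop 'b' returns 47): d = {'a': 24, 'c': 2}, removed = 47
After line 3 (pop 'z' missing, returns default 122): d = {'a': 24, 'c': 2}, y = 122

47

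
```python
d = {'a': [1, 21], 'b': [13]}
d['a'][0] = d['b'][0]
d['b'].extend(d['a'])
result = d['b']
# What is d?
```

After line 1: d = {'a': [1, 21], 'b': [13]}
After line 2 (a[0] = b[0] = 13): d = {'a': [13, 21], 'b': [13]}
After line 3 (b.extend(a) appends [13, 21]): d = {'a': [13, 21], 'b': [13, 13, 21]}
After line 4: result = d['b'] = [13, 13, 21]

{'a': [13, 21], 'b': [13, 13, 21]}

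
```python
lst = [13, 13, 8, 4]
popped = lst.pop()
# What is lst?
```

[13, 13, 8]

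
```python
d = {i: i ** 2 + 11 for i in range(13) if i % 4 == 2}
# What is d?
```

{2: 15, 6: 47, 10: 111}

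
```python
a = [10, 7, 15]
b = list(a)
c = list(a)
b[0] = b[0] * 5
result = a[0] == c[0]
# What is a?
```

After line 1: a = [10, 7, 15]
After line 2 (b = list(a), copy): a = [10, 7, 15], b = [10, 7, 15]
After line 3 (c = list(a) is a copy, new object): c = [10, 7, 15]
After line 4 (b[0] = 10 * 5 = 50; only b mutates (copy)): a = [10, 7, 15], b = [50, 7, 15], c = [10, 7, 15]
After line 5 (a[0] = 10, c[0] = 10; result = True)

[10, 7, 15]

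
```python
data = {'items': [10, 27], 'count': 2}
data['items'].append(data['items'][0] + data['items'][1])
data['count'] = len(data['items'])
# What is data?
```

After line 1: data = {'items': [10, 27], 'count': 2}
After line 2 (append 10 + 27 = 37): data = {'items': [10, 27, 37], 'count': 2}
After line 3 (count = len(items) = 3): data = {'items': [10, 27, 37], 'count': 3}

{'items': [10, 27, 37], 'count': 3}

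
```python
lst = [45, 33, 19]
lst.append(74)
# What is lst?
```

[45, 33, 19, 74]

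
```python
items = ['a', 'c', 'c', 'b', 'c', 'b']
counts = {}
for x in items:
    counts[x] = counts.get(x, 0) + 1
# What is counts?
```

Initial: counts = {}, items = ['a', 'c', 'c', 'b', 'c', 'b']
See 'a': counts = {'a': 1}
See 'c': counts = {'a': 1, 'c': 1}
See 'c': counts = {'a': 1, 'c': 2}
See 'b': counts = {'a': 1, 'c': 2, 'b': 1}
See 'c': counts = {'a': 1, 'c': 3, 'b': 1}
See 'b': counts = {'a': 1, 'c': 3, 'b': 2}

{'a': 1, 'c': 3, 'b': 2}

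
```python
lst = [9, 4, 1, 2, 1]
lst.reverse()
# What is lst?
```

[1, 2, 1, 4, 9]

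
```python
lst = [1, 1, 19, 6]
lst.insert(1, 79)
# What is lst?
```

[1, 79, 1, 19, 6]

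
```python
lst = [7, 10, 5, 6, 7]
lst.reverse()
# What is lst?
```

[7, 6, 5, 10, 7]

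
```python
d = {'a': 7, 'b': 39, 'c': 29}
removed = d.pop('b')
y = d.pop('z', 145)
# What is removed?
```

After line 1: d = {'a': 7, 'b': 39, 'c': 29}
After line 2 (pop 'b' returns 39): d = {'a': 7, 'c': 29}, removed = 39
After line 3 (pop 'z' missing, returns default 145): d = {'a': 7, 'c': 29}, y = 145

39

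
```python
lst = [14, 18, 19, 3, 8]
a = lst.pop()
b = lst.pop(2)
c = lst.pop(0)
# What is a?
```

After line 1: lst = [14, 18, 19, 3, 8]
After line 2 (pop() -> a = 8): lst = [14, 18, 19, 3]
After line 3 (pop(2) -> b = 19): lst = [14, 18, 3]
After line 4 (pop(0) -> c = 14): lst = [18, 3]

8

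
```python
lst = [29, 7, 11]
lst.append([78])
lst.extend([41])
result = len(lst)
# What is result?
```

After line 1: lst = [29, 7, 11]
After line 2 (append adds [78] as single element): lst = [29, 7, 11, [78]]
After line 3 (extend unpacks [41], adds 41): lst = [29, 7, 11, [78], 41]
After line 4: result = len(lst) = 5

5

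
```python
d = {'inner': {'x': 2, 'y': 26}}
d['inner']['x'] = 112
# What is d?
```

After line 1: d = {'inner': {'x': 2, 'y': 26}}
After line 2 (inner x overwritten): d = {'inner': {'x': 112, 'y': 26}}

{'inner': {'x': 112, 'y': 26}}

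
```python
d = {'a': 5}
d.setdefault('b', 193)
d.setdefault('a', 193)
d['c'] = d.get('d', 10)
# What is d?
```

After line 1: d = {'a': 5}
After line 2 (setdefault adds 'b'=193): d = {'a': 5, 'b': 193}
After line 3 (setdefault 'a' no-op, already exists): d = {'a': 5, 'b': 193}
After line 4 (get('d', 10) returns default since 'd' not in d): d = {'a': 5, 'b': 193, 'c': 10}

{'a': 5, 'b': 193, 'c': 10}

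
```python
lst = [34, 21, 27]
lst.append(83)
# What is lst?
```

[34, 21, 27, 83]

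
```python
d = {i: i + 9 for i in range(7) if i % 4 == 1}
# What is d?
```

{1: 10, 5: 14}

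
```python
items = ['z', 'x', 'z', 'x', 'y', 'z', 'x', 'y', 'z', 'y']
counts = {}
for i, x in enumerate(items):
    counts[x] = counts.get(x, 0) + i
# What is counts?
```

Initial: counts = {}, items = ['z', 'x', 'z', 'x', 'y', 'z', 'x', 'y', 'z', 'y']
i=0, x='z': counts = {'z': 0}
i=1, x='x': counts = {'z': 0, 'x': 1}
i=2, x='z': counts = {'z': 2, 'x': 1}
i=3, x='x': counts = {'z': 2, 'x': 4}
i=4, x='y': counts = {'z': 2, 'x': 4, 'y': 4}
i=5, x='z': counts = {'z': 7, 'x': 4, 'y': 4}
i=6, x='x': counts = {'z': 7, 'x': 10, 'y': 4}
i=7, x='y': counts = {'z': 7, 'x': 10, 'y': 11}
i=8, x='z': counts = {'z': 15, 'x': 10, 'y': 11}
i=9, x='y': counts = {'z': 15, 'x': 10, 'y': 20}

{'z': 15, 'x': 10, 'y': 20}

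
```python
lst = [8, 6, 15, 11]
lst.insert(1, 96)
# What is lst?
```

[8, 96, 6, 15, 11]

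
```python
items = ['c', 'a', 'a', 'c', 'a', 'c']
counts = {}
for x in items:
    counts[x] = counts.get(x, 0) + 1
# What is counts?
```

Initial: counts = {}, items = ['c', 'a', 'a', 'c', 'a', 'c']
See 'c': counts = {'c': 1}
See 'a': counts = {'c': 1, 'a': 1}
See 'a': counts = {'c': 1, 'a': 2}
See 'c': counts = {'c': 2, 'a': 2}
See 'a': counts = {'c': 2, 'a': 3}
See 'c': counts = {'c': 3, 'a': 3}

{'c': 3, 'a': 3}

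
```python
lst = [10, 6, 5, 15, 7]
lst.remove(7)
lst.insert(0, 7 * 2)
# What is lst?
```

After line 1: lst = [10, 6, 5, 15, 7]
After line 2 (remove first 7): lst = [10, 6, 5, 15]
After line 3 (insert 14 at index 0): lst = [14, 10, 6, 5, 15]

[14, 10, 6, 5, 15]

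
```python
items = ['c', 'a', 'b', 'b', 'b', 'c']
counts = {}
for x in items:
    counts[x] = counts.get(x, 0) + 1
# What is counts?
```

Initial: counts = {}, items = ['c', 'a', 'b', 'b', 'b', 'c']
See 'c': counts = {'c': 1}
See 'a': counts = {'c': 1, 'a': 1}
See 'b': counts = {'c': 1, 'a': 1, 'b': 1}
See 'b': counts = {'c': 1, 'a': 1, 'b': 2}
See 'b': counts = {'c': 1, 'a': 1, 'b': 3}
See 'c': counts = {'c': 2, 'a': 1, 'b': 3}

{'c': 2, 'a': 1, 'b': 3}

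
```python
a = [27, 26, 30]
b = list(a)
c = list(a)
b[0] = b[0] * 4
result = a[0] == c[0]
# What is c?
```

After line 1: a = [27, 26, 30]
After line 2 (b = list(a), copy): a = [27, 26, 30], b = [27, 26, 30]
After line 3 (c = list(a) is a copy, new object): c = [27, 26, 30]
After line 4 (b[0] = 27 * 4 = 108; only b mutates (copy)): a = [27, 26, 30], b = [108, 26, 30], c = [27, 26, 30]
After line 5 (a[0] = 27, c[0] = 27; result = True)

[27, 26, 30]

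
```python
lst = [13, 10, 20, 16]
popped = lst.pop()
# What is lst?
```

[13, 10, 20]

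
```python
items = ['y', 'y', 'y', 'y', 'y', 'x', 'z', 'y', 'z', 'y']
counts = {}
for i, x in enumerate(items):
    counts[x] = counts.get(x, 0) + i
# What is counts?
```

Initial: counts = {}, items = ['y', 'y', 'y', 'y', 'y', 'x', 'z', 'y', 'z', 'y']
i=0, x='y': counts = {'y': 0}
i=1, x='y': counts = {'y': 1}
i=2, x='y': counts = {'y': 3}
i=3, x='y': counts = {'y': 6}
i=4, x='y': counts = {'y': 10}
i=5, x='x': counts = {'y': 10, 'x': 5}
i=6, x='z': counts = {'y': 10, 'x': 5, 'z': 6}
i=7, x='y': counts = {'y': 17, 'x': 5, 'z': 6}
i=8, x='z': counts = {'y': 17, 'x': 5, 'z': 14}
i=9, x='y': counts = {'y': 26, 'x': 5, 'z': 14}

{'y': 26, 'x': 5, 'z': 14}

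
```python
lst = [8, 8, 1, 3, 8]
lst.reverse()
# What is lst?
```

[8, 3, 1, 8, 8]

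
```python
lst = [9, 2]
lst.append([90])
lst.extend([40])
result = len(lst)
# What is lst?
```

After line 1: lst = [9, 2]
After line 2 (append adds [90] as single element): lst = [9, 2, [90]]
After line 3 (extend unpacks [40], adds 40): lst = [9, 2, [90], 40]
After line 4: result = len(lst) = 4

[9, 2, [90], 40]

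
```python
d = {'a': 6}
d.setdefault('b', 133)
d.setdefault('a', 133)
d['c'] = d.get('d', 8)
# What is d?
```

After line 1: d = {'a': 6}
After line 2 (setdefault adds 'b'=133): d = {'a': 6, 'b': 133}
After line 3 (setdefault 'a' no-op, already exists): d = {'a': 6, 'b': 133}
After line 4 (get('d', 8) returns default since 'd' not in d): d = {'a': 6, 'b': 133, 'c': 8}

{'a': 6, 'b': 133, 'c': 8}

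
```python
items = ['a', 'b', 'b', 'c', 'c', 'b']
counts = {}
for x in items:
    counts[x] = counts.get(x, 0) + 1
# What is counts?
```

Initial: counts = {}, items = ['a', 'b', 'b', 'c', 'c', 'b']
See 'a': counts = {'a': 1}
See 'b': counts = {'a': 1, 'b': 1}
See 'b': counts = {'a': 1, 'b': 2}
See 'c': counts = {'a': 1, 'b': 2, 'c': 1}
See 'c': counts = {'a': 1, 'b': 2, 'c': 2}
See 'b': counts = {'a': 1, 'b': 3, 'c': 2}

{'a': 1, 'b': 3, 'c': 2}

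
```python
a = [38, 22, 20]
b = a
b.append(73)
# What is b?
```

After line 1: a = [38, 22, 20]
After line 2 (b = a is an alias, same object): a = [38, 22, 20], b = [38, 22, 20]
After line 3 (b.append mutates the shared list): a = [38, 22, 20, 73], b = [38, 22, 20, 73]

[38, 22, 20, 73]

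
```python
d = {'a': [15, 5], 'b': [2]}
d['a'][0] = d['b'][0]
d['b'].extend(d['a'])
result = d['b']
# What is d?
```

After line 1: d = {'a': [15, 5], 'b': [2]}
After line 2 (a[0] = b[0] = 2): d = {'a': [2, 5], 'b': [2]}
After line 3 (b.extend(a) appends [2, 5]): d = {'a': [2, 5], 'b': [2, 2, 5]}
After line 4: result = d['b'] = [2, 2, 5]

{'a': [2, 5], 'b': [2, 2, 5]}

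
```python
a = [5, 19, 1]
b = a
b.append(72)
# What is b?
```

After line 1: a = [5, 19, 1]
After line 2 (b = a is an alias, same object): a = [5, 19, 1], b = [5, 19, 1]
After line 3 (b.append mutates the shared list): a = [5, 19, 1, 72], b = [5, 19, 1, 72]

[5, 19, 1, 72]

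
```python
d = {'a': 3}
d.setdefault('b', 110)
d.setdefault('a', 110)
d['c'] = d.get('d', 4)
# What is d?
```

After line 1: d = {'a': 3}
After line 2 (setdefault adds 'b'=110): d = {'a': 3, 'b': 110}
After line 3 (setdefault 'a' no-op, already exists): d = {'a': 3, 'b': 110}
After line 4 (get('d', 4) returns default since 'd' not in d): d = {'a': 3, 'b': 110, 'c': 4}

{'a': 3, 'b': 110, 'c': 4}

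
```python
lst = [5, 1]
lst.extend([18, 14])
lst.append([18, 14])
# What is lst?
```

After line 1: lst = [5, 1]
After line 2 (extend unpacks [18, 14]): lst = [5, 1, 18, 14]
After line 3 (append adds [18, 14] as single element): lst = [5, 1, 18, 14, [18, 14]]

[5, 1, 18, 14, [18, 14]]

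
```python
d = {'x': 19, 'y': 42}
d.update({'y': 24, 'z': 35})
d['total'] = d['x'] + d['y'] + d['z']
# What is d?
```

After line 1: d = {'x': 19, 'y': 42}
After line 2 (y overwritten, z added): d = {'x': 19, 'y': 24, 'z': 35}
After line 3 (total = 19 + 24 + 35 = 78): d = {'x': 19, 'y': 24, 'z': 35, 'total': 78}

{'x': 19, 'y': 24, 'z': 35, 'total': 78}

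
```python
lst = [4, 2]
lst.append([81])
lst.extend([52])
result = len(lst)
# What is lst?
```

After line 1: lst = [4, 2]
After line 2 (append adds [81] as single element): lst = [4, 2, [81]]
After line 3 (extend unpacks [52], adds 52): lst = [4, 2, [81], 52]
After line 4: result = len(lst) = 4

[4, 2, [81], 52]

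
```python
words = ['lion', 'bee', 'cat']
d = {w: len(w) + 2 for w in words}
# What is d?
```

{'lion': 6, 'bee': 5, 'cat': 5}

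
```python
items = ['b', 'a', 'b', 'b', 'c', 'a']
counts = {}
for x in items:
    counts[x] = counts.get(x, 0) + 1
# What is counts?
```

Initial: counts = {}, items = ['b', 'a', 'b', 'b', 'c', 'a']
See 'b': counts = {'b': 1}
See 'a': counts = {'b': 1, 'a': 1}
See 'b': counts = {'b': 2, 'a': 1}
See 'b': counts = {'b': 3, 'a': 1}
See 'c': counts = {'b': 3, 'a': 1, 'c': 1}
See 'a': counts = {'b': 3, 'a': 2, 'c': 1}

{'b': 3, 'a': 2, 'c': 1}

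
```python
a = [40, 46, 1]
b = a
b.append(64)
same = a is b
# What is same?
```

After line 1: a = [40, 46, 1]
After line 2 (b = a is an alias, same object): a = [40, 46, 1], b = [40, 46, 1]
After line 3 (b.append mutates the shared list): a = [40, 46, 1, 64], b = [40, 46, 1, 64]
After line 4 (same = a is b; same object -> True): same = True

True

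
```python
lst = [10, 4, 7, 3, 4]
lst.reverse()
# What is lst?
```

[4, 3, 7, 4, 10]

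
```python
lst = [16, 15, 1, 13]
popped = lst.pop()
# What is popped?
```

13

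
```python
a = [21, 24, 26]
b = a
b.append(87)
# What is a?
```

After line 1: a = [21, 24, 26]
After line 2 (b = a is an alias, same object): a = [21, 24, 26], b = [21, 24, 26]
After line 3 (b.append mutates the shared list): a = [21, 24, 26, 87], b = [21, 24, 26, 87]

[21, 24, 26, 87]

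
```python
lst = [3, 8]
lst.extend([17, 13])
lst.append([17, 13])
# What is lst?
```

After line 1: lst = [3, 8]
After line 2 (extend unpacks [17, 13]): lst = [3, 8, 17, 13]
After line 3 (append adds [17, 13] as single element): lst = [3, 8, 17, 13, [17, 13]]

[3, 8, 17, 13, [17, 13]]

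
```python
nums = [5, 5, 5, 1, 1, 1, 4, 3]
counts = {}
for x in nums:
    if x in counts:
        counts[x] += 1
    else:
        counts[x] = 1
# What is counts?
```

Initial: counts = {}, nums = [5, 5, 5, 1, 1, 1, 4, 3]
See 5: counts = {5: 1}
See 5: counts = {5: 2}
See 5: counts = {5: 3}
See 1: counts = {5: 3, 1: 1}
See 1: counts = {5: 3, 1: 2}
See 1: counts = {5: 3, 1: 3}
See 4: counts = {5: 3, 1: 3, 4: 1}
See 3: counts = {5: 3, 1: 3, 4: 1, 3: 1}

{5: 3, 1: 3, 4: 1, 3: 1}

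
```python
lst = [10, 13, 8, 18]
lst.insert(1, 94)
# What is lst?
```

[10, 94, 13, 8, 18]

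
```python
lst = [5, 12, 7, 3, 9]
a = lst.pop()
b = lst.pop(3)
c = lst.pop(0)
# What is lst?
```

After line 1: lst = [5, 12, 7, 3, 9]
After line 2 (pop() -> a = 9): lst = [5, 12, 7, 3]
After line 3 (pop(3) -> b = 3): lst = [5, 12, 7]
After line 4 (pop(0) -> c = 5): lst = [12, 7]

[12, 7]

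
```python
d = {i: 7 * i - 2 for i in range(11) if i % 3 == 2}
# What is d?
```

{2: 12, 5: 33, 8: 54}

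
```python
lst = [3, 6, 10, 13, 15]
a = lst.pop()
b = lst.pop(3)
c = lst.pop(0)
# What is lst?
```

After line 1: lst = [3, 6, 10, 13, 15]
After line 2 (pop() -> a = 15): lst = [3, 6, 10, 13]
After line 3 (pop(3) -> b = 13): lst = [3, 6, 10]
After line 4 (pop(0) -> c = 3): lst = [6, 10]

[6, 10]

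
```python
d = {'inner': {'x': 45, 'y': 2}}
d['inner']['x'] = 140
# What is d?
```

After line 1: d = {'inner': {'x': 45, 'y': 2}}
After line 2 (inner x overwritten): d = {'inner': {'x': 140, 'y': 2}}

{'inner': {'x': 140, 'y': 2}}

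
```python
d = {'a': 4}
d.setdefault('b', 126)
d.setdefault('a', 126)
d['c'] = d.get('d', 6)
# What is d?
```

After line 1: d = {'a': 4}
After line 2 (setdefault adds 'b'=126): d = {'a': 4, 'b': 126}
After line 3 (setdefault 'a' no-op, already exists): d = {'a': 4, 'b': 126}
After line 4 (get('d', 6) returns default since 'd' not in d): d = {'a': 4, 'b': 126, 'c': 6}

{'a': 4, 'b': 126, 'c': 6}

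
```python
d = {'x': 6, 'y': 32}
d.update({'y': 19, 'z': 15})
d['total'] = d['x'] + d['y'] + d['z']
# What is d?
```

After line 1: d = {'x': 6, 'y': 32}
After line 2 (y overwritten, z added): d = {'x': 6, 'y': 19, 'z': 15}
After line 3 (total = 6 + 19 + 15 = 40): d = {'x': 6, 'y': 19, 'z': 15, 'total': 40}

{'x': 6, 'y': 19, 'z': 15, 'total': 40}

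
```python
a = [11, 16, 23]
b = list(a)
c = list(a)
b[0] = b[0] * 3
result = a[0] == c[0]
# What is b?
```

After line 1: a = [11, 16, 23]
After line 2 (b = list(a), copy): a = [11, 16, 23], b = [11, 16, 23]
After line 3 (c = list(a) is a copy, new object): c = [11, 16, 23]
After line 4 (b[0] = 11 * 3 = 33; only b mutates (copy)): a = [11, 16, 23], b = [33, 16, 23], c = [11, 16, 23]
After line 5 (a[0] = 11, c[0] = 11; result = True)

[33, 16, 23]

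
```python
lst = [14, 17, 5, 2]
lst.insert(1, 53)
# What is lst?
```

[14, 53, 17, 5, 2]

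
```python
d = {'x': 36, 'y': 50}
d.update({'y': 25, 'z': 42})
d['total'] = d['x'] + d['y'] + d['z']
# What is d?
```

After line 1: d = {'x': 36, 'y': 50}
After line 2 (y overwritten, z added): d = {'x': 36, 'y': 25, 'z': 42}
After line 3 (total = 36 + 25 + 42 = 103): d = {'x': 36, 'y': 25, 'z': 42, 'total': 103}

{'x': 36, 'y': 25, 'z': 42, 'total': 103}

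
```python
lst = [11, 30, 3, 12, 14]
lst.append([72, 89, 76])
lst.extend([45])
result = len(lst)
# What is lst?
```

After line 1: lst = [11, 30, 3, 12, 14]
After line 2 (append adds [72, 89, 76] as single element): lst = [11, 30, 3, 12, 14, [72, 89, 76]]
After line 3 (extend unpacks [45], adds 45): lst = [11, 30, 3, 12, 14, [72, 89, 76], 45]
After line 4: result = len(lst) = 7

[11, 30, 3, 12, 14, [72, 89, 76], 45]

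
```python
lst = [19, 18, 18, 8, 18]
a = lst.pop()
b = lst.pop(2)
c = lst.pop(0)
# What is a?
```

After line 1: lst = [19, 18, 18, 8, 18]
After line 2 (pop() -> a = 18): lst = [19, 18, 18, 8]
After line 3 (pop(2) -> b = 18): lst = [19, 18, 8]
After line 4 (pop(0) -> c = 19): lst = [18, 8]

18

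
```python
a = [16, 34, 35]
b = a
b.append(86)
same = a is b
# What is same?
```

After line 1: a = [16, 34, 35]
After line 2 (b = a is an alias, same object): a = [16, 34, 35], b = [16, 34, 35]
After line 3 (b.append mutates the shared list): a = [16, 34, 35, 86], b = [16, 34, 35, 86]
After line 4 (same = a is b; same object -> True): same = True

True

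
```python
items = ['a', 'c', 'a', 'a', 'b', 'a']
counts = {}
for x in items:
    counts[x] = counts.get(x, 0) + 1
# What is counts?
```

Initial: counts = {}, items = ['a', 'c', 'a', 'a', 'b', 'a']
See 'a': counts = {'a': 1}
See 'c': counts = {'a': 1, 'c': 1}
See 'a': counts = {'a': 2, 'c': 1}
See 'a': counts = {'a': 3, 'c': 1}
See 'b': counts = {'a': 3, 'c': 1, 'b': 1}
See 'a': counts = {'a': 4, 'c': 1, 'b': 1}

{'a': 4, 'c': 1, 'b': 1}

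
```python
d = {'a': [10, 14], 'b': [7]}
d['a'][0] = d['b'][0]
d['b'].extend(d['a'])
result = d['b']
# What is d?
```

After line 1: d = {'a': [10, 14], 'b': [7]}
After line 2 (a[0] = b[0] = 7): d = {'a': [7, 14], 'b': [7]}
After line 3 (b.extend(a) appends [7, 14]): d = {'a': [7, 14], 'b': [7, 7, 14]}
After line 4: result = d['b'] = [7, 7, 14]

{'a': [7, 14], 'b': [7, 7, 14]}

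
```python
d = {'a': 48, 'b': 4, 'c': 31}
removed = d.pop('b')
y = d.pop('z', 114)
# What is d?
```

After line 1: d = {'a': 48, 'b': 4, 'c': 31}
After line 2 (pop 'b' returns 4): d = {'a': 48, 'c': 31}, removed = 4
After line 3 (pop 'z' missing, returns default 114): d = {'a': 48, 'c': 31}, y = 114

{'a': 48, 'c': 31}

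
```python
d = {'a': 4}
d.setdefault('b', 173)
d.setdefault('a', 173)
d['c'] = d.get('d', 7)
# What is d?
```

After line 1: d = {'a': 4}
After line 2 (setdefault adds 'b'=173): d = {'a': 4, 'b': 173}
After line 3 (setdefault 'a' no-op, already exists): d = {'a': 4, 'b': 173}
After line 4 (get('d', 7) returns default since 'd' not in d): d = {'a': 4, 'b': 173, 'c': 7}

{'a': 4, 'b': 173, 'c': 7}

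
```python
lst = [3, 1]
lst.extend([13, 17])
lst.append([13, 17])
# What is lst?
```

After line 1: lst = [3, 1]
After line 2 (extend unpacks [13, 17]): lst = [3, 1, 13, 17]
After line 3 (append adds [13, 17] as single element): lst = [3, 1, 13, 17, [13, 17]]

[3, 1, 13, 17, [13, 17]]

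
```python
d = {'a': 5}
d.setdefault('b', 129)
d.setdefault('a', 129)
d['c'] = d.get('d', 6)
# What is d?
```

After line 1: d = {'a': 5}
After line 2 (setdefault adds 'b'=129): d = {'a': 5, 'b': 129}
After line 3 (setdefault 'a' no-op, already exists): d = {'a': 5, 'b': 129}
After line 4 (get('d', 6) returns default since 'd' not in d): d = {'a': 5, 'b': 129, 'c': 6}

{'a': 5, 'b': 129, 'c': 6}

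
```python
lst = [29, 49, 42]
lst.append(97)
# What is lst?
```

[29, 49, 42, 97]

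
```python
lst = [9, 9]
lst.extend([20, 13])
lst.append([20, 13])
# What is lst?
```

After line 1: lst = [9, 9]
After line 2 (extend unpacks [20, 13]): lst = [9, 9, 20, 13]
After line 3 (append adds [20, 13] as single element): lst = [9, 9, 20, 13, [20, 13]]

[9, 9, 20, 13, [20, 13]]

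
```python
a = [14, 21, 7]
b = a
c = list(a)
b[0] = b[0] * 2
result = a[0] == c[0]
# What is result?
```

After line 1: a = [14, 21, 7]
After line 2 (b = a, alias): a = [14, 21, 7], b = [14, 21, 7]
After line 3 (c = list(a) is a copy, new object): c = [14, 21, 7]
After line 4 (b[0] = 14 * 2 = 28; mutates shared a/b): a = b = [28, 21, 7], c = [14, 21, 7]
After line 5 (a[0] = 28, c[0] = 14; result = False)

False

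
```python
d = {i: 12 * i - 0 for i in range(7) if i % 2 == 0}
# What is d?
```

{0: 0, 2: 24, 4: 48, 6: 72}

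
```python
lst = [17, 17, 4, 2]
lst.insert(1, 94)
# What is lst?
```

[17, 94, 17, 4, 2]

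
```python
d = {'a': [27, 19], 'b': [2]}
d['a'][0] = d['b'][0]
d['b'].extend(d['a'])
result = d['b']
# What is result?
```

After line 1: d = {'a': [27, 19], 'b': [2]}
After line 2 (a[0] = b[0] = 2): d = {'a': [2, 19], 'b': [2]}
After line 3 (b.extend(a) appends [2, 19]): d = {'a': [2, 19], 'b': [2, 2, 19]}
After line 4: result = d['b'] = [2, 2, 19]

[2, 2, 19]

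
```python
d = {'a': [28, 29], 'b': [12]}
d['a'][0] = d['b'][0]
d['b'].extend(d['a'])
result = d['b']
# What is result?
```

After line 1: d = {'a': [28, 29], 'b': [12]}
After line 2 (a[0] = b[0] = 12): d = {'a': [12, 29], 'b': [12]}
After line 3 (b.extend(a) appends [12, 29]): d = {'a': [12, 29], 'b': [12, 12, 29]}
After line 4: result = d['b'] = [12, 12, 29]

[12, 12, 29]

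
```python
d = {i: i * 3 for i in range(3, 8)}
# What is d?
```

{3: 9, 4: 12, 5: 15, 6: 18, 7: 21}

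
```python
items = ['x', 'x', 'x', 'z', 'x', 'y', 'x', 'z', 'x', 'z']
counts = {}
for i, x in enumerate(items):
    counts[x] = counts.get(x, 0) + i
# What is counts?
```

Initial: counts = {}, items = ['x', 'x', 'x', 'z', 'x', 'y', 'x', 'z', 'x', 'z']
i=0, x='x': counts = {'x': 0}
i=1, x='x': counts = {'x': 1}
i=2, x='x': counts = {'x': 3}
i=3, x='z': counts = {'x': 3, 'z': 3}
i=4, x='x': counts = {'x': 7, 'z': 3}
i=5, x='y': counts = {'x': 7, 'z': 3, 'y': 5}
i=6, x='x': counts = {'x': 13, 'z': 3, 'y': 5}
i=7, x='z': counts = {'x': 13, 'z': 10, 'y': 5}
i=8, x='x': counts = {'x': 21, 'z': 10, 'y': 5}
i=9, x='z': counts = {'x': 21, 'z': 19, 'y': 5}

{'x': 21, 'z': 19, 'y': 5}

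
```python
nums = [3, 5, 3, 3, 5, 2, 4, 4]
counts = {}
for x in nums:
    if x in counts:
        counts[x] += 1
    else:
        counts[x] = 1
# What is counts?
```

Initial: counts = {}, nums = [3, 5, 3, 3, 5, 2, 4, 4]
See 3: counts = {3: 1}
See 5: counts = {3: 1, 5: 1}
See 3: counts = {3: 2, 5: 1}
See 3: counts = {3: 3, 5: 1}
See 5: counts = {3: 3, 5: 2}
See 2: counts = {3: 3, 5: 2, 2: 1}
See 4: counts = {3: 3, 5: 2, 2: 1, 4: 1}
See 4: counts = {3: 3, 5: 2, 2: 1, 4: 2}

{3: 3, 5: 2, 2: 1, 4: 2}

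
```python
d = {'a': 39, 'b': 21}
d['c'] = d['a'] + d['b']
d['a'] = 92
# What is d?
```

After line 1: d = {'a': 39, 'b': 21}
After line 2 (d['c'] = 39 + 21): d = {'a': 39, 'b': 21, 'c': 60}
After line 3: d = {'a': 92, 'b': 21, 'c': 60}

{'a': 92, 'b': 21, 'c': 60}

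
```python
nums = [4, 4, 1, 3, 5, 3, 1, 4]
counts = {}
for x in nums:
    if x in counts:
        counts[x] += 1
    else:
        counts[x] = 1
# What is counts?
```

Initial: counts = {}, nums = [4, 4, 1, 3, 5, 3, 1, 4]
See 4: counts = {4: 1}
See 4: counts = {4: 2}
See 1: counts = {4: 2, 1: 1}
See 3: counts = {4: 2, 1: 1, 3: 1}
See 5: counts = {4: 2, 1: 1, 3: 1, 5: 1}
See 3: counts = {4: 2, 1: 1, 3: 2, 5: 1}
See 1: counts = {4: 2, 1: 2, 3: 2, 5: 1}
See 4: counts = {4: 3, 1: 2, 3: 2, 5: 1}

{4: 3, 1: 2, 3: 2, 5: 1}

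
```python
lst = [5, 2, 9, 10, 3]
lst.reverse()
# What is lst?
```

[3, 10, 9, 2, 5]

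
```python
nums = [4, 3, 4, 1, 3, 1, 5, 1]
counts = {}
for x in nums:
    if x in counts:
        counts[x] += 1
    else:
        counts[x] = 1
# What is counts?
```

Initial: counts = {}, nums = [4, 3, 4, 1, 3, 1, 5, 1]
See 4: counts = {4: 1}
See 3: counts = {4: 1, 3: 1}
See 4: counts = {4: 2, 3: 1}
See 1: counts = {4: 2, 3: 1, 1: 1}
See 3: counts = {4: 2, 3: 2, 1: 1}
See 1: counts = {4: 2, 3: 2, 1: 2}
See 5: counts = {4: 2, 3: 2, 1: 2, 5: 1}
See 1: counts = {4: 2, 3: 2, 1: 3, 5: 1}

{4: 2, 3: 2, 1: 3, 5: 1}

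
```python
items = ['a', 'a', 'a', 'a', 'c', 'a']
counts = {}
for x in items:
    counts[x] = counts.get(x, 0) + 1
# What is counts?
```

Initial: counts = {}, items = ['a', 'a', 'a', 'a', 'c', 'a']
See 'a': counts = {'a': 1}
See 'a': counts = {'a': 2}
See 'a': counts = {'a': 3}
See 'a': counts = {'a': 4}
See 'c': counts = {'a': 4, 'c': 1}
See 'a': counts = {'a': 5, 'c': 1}

{'a': 5, 'c': 1}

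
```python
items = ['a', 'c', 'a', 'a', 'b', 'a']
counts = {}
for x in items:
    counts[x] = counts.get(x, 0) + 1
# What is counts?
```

Initial: counts = {}, items = ['a', 'c', 'a', 'a', 'b', 'a']
See 'a': counts = {'a': 1}
See 'c': counts = {'a': 1, 'c': 1}
See 'a': counts = {'a': 2, 'c': 1}
See 'a': counts = {'a': 3, 'c': 1}
See 'b': counts = {'a': 3, 'c': 1, 'b': 1}
See 'a': counts = {'a': 4, 'c': 1, 'b': 1}

{'a': 4, 'c': 1, 'b': 1}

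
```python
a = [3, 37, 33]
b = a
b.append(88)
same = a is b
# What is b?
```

After line 1: a = [3, 37, 33]
After line 2 (b = a is an alias, same object): a = [3, 37, 33], b = [3, 37, 33]
After line 3 (b.append mutates the shared list): a = [3, 37, 33, 88], b = [3, 37, 33, 88]
After line 4 (same = a is b; same object -> True): same = True

[3, 37, 33, 88]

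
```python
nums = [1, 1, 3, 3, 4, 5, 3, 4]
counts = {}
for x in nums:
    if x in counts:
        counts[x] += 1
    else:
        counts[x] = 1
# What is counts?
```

Initial: counts = {}, nums = [1, 1, 3, 3, 4, 5, 3, 4]
See 1: counts = {1: 1}
See 1: counts = {1: 2}
See 3: counts = {1: 2, 3: 1}
See 3: counts = {1: 2, 3: 2}
See 4: counts = {1: 2, 3: 2, 4: 1}
See 5: counts = {1: 2, 3: 2, 4: 1, 5: 1}
See 3: counts = {1: 2, 3: 3, 4: 1, 5: 1}
See 4: counts = {1: 2, 3: 3, 4: 2, 5: 1}

{1: 2, 3: 3, 4: 2, 5: 1}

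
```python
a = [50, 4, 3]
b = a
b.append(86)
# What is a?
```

After line 1: a = [50, 4, 3]
After line 2 (b = a is an alias, same object): a = [50, 4, 3], b = [50, 4, 3]
After line 3 (b.append mutates the shared list): a = [50, 4, 3, 86], b = [50, 4, 3, 86]

[50, 4, 3, 86]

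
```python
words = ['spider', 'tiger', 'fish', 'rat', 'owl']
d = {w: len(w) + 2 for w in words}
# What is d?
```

{'spider': 8, 'tiger': 7, 'fish': 6, 'rat': 5, 'owl': 5}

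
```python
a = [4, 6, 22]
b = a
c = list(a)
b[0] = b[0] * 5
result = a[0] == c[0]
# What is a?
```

After line 1: a = [4, 6, 22]
After line 2 (b = a, alias): a = [4, 6, 22], b = [4, 6, 22]
After line 3 (c = list(a) is a copy, new object): c = [4, 6, 22]
After line 4 (b[0] = 4 * 5 = 20; mutates shared a/b): a = b = [20, 6, 22], c = [4, 6, 22]
After line 5 (a[0] = 20, c[0] = 4; result = False)

[20, 6, 22]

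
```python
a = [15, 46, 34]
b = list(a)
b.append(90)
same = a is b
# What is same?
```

After line 1: a = [15, 46, 34]
After line 2 (b = list(a) is a shallow copy, new object): a = [15, 46, 34], b = [15, 46, 34]
After line 3 (append only mutates b): a = [15, 46, 34], b = [15, 46, 34, 90]
After line 4 (same = a is b; different objects -> False): same = False

False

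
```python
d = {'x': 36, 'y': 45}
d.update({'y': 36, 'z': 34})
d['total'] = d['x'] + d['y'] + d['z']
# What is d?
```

After line 1: d = {'x': 36, 'y': 45}
After line 2 (y overwritten, z added): d = {'x': 36, 'y': 36, 'z': 34}
After line 3 (total = 36 + 36 + 34 = 106): d = {'x': 36, 'y': 36, 'z': 34, 'total': 106}

{'x': 36, 'y': 36, 'z': 34, 'total': 106}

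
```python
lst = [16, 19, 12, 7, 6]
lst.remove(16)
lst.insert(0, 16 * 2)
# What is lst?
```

After line 1: lst = [16, 19, 12, 7, 6]
After line 2 (remove first 16): lst = [19, 12, 7, 6]
After line 3 (insert 32 at index 0): lst = [32, 19, 12, 7, 6]

[32, 19, 12, 7, 6]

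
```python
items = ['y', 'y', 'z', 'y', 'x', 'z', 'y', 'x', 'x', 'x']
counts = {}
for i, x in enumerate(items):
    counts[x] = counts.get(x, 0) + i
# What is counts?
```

Initial: counts = {}, items = ['y', 'y', 'z', 'y', 'x', 'z', 'y', 'x', 'x', 'x']
i=0, x='y': counts = {'y': 0}
i=1, x='y': counts = {'y': 1}
i=2, x='z': counts = {'y': 1, 'z': 2}
i=3, x='y': counts = {'y': 4, 'z': 2}
i=4, x='x': counts = {'y': 4, 'z': 2, 'x': 4}
i=5, x='z': counts = {'y': 4, 'z': 7, 'x': 4}
i=6, x='y': counts = {'y': 10, 'z': 7, 'x': 4}
i=7, x='x': counts = {'y': 10, 'z': 7, 'x': 11}
i=8, x='x': counts = {'y': 10, 'z': 7, 'x': 19}
i=9, x='x': counts = {'y': 10, 'z': 7, 'x': 28}

{'y': 10, 'z': 7, 'x': 28}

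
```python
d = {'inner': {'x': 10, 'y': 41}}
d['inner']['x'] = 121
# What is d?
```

After line 1: d = {'inner': {'x': 10, 'y': 41}}
After line 2 (inner x overwritten): d = {'inner': {'x': 121, 'y': 41}}

{'inner': {'x': 121, 'y': 41}}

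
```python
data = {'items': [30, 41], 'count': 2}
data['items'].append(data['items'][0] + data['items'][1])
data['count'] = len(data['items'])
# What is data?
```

After line 1: data = {'items': [30, 41], 'count': 2}
After line 2 (append 30 + 41 = 71): data = {'items': [30, 41, 71], 'count': 2}
After line 3 (count = len(items) = 3): data = {'items': [30, 41, 71], 'count': 3}

{'items': [30, 41, 71], 'count': 3}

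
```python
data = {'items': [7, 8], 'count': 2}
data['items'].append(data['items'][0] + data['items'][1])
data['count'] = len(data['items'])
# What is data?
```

After line 1: data = {'items': [7, 8], 'count': 2}
After line 2 (append 7 + 8 = 15): data = {'items': [7, 8, 15], 'count': 2}
After line 3 (count = len(items) = 3): data = {'items': [7, 8, 15], 'count': 3}

{'items': [7, 8, 15], 'count': 3}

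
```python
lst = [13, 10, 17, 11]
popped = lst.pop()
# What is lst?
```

[13, 10, 17]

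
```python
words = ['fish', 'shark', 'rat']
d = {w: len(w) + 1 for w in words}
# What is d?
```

{'fish': 5, 'shark': 6, 'rat': 4}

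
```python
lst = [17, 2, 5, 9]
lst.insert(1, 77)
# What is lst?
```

[17, 77, 2, 5, 9]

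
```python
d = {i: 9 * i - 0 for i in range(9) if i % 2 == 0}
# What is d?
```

{0: 0, 2: 18, 4: 36, 6: 54, 8: 72}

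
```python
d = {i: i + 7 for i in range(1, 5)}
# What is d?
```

{1: 8, 2: 9, 3: 10, 4: 11}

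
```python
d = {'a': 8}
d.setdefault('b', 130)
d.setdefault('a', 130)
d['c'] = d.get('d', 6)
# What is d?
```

After line 1: d = {'a': 8}
After line 2 (setdefault adds 'b'=130): d = {'a': 8, 'b': 130}
After line 3 (setdefault 'a' no-op, already exists): d = {'a': 8, 'b': 130}
After line 4 (get('d', 6) returns default since 'd' not in d): d = {'a': 8, 'b': 130, 'c': 6}

{'a': 8, 'b': 130, 'c': 6}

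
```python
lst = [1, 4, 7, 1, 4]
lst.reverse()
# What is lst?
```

[4, 1, 7, 4, 1]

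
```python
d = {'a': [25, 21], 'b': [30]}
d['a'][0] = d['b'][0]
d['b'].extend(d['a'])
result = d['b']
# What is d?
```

After line 1: d = {'a': [25, 21], 'b': [30]}
After line 2 (a[0] = b[0] = 30): d = {'a': [30, 21], 'b': [30]}
After line 3 (b.extend(a) appends [30, 21]): d = {'a': [30, 21], 'b': [30, 30, 21]}
After line 4: result = d['b'] = [30, 30, 21]

{'a': [30, 21], 'b': [30, 30, 21]}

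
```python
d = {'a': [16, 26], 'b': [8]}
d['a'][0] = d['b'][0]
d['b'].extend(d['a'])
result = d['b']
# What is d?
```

After line 1: d = {'a': [16, 26], 'b': [8]}
After line 2 (a[0] = b[0] = 8): d = {'a': [8, 26], 'b': [8]}
After line 3 (b.extend(a) appends [8, 26]): d = {'a': [8, 26], 'b': [8, 8, 26]}
After line 4: result = d['b'] = [8, 8, 26]

{'a': [8, 26], 'b': [8, 8, 26]}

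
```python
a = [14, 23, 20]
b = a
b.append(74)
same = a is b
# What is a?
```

After line 1: a = [14, 23, 20]
After line 2 (b = a is an alias, same object): a = [14, 23, 20], b = [14, 23, 20]
After line 3 (b.append mutates the shared list): a = [14, 23, 20, 74], b = [14, 23, 20, 74]
After line 4 (same = a is b; same object -> True): same = True

[14, 23, 20, 74]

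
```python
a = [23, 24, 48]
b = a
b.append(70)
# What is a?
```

After line 1: a = [23, 24, 48]
After line 2 (b = a is an alias, same object): a = [23, 24, 48], b = [23, 24, 48]
After line 3 (b.append mutates the shared list): a = [23, 24, 48, 70], b = [23, 24, 48, 70]

[23, 24, 48, 70]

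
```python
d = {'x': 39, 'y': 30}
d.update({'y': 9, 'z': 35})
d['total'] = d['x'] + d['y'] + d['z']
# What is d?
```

After line 1: d = {'x': 39, 'y': 30}
After line 2 (y overwritten, z added): d = {'x': 39, 'y': 9, 'z': 35}
After line 3 (total = 39 + 9 + 35 = 83): d = {'x': 39, 'y': 9, 'z': 35, 'total': 83}

{'x': 39, 'y': 9, 'z': 35, 'total': 83}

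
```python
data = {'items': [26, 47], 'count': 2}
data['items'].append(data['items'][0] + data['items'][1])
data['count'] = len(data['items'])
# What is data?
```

After line 1: data = {'items': [26, 47], 'count': 2}
After line 2 (append 26 + 47 = 73): data = {'items': [26, 47, 73], 'count': 2}
After line 3 (count = len(items) = 3): data = {'items': [26, 47, 73], 'count': 3}

{'items': [26, 47, 73], 'count': 3}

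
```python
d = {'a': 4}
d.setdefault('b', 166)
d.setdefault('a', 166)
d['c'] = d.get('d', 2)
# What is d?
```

After line 1: d = {'a': 4}
After line 2 (setdefault adds 'b'=166): d = {'a': 4, 'b': 166}
After line 3 (setdefault 'a' no-op, already exists): d = {'a': 4, 'b': 166}
After line 4 (get('d', 2) returns default since 'd' not in d): d = {'a': 4, 'b': 166, 'c': 2}

{'a': 4, 'b': 166, 'c': 2}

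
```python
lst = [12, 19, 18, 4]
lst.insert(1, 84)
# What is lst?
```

[12, 84, 19, 18, 4]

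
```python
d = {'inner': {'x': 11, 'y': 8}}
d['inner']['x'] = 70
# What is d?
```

After line 1: d = {'inner': {'x': 11, 'y': 8}}
After line 2 (inner x overwritten): d = {'inner': {'x': 70, 'y': 8}}

{'inner': {'x': 70, 'y': 8}}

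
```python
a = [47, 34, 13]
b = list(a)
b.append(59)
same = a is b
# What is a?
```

After line 1: a = [47, 34, 13]
After line 2 (b = list(a) is a shallow copy, new object): a = [47, 34, 13], b = [47, 34, 13]
After line 3 (append only mutates b): a = [47, 34, 13], b = [47, 34, 13, 59]
After line 4 (same = a is b; different objects -> False): same = False

[47, 34, 13]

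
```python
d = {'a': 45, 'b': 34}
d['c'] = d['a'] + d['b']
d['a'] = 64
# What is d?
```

After line 1: d = {'a': 45, 'b': 34}
After line 2 (d['c'] = 45 + 34): d = {'a': 45, 'b': 34, 'c': 79}
After line 3: d = {'a': 64, 'b': 34, 'c': 79}

{'a': 64, 'b': 34, 'c': 79}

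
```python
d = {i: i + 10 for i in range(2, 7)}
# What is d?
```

{2: 12, 3: 13, 4: 14, 5: 15, 6: 16}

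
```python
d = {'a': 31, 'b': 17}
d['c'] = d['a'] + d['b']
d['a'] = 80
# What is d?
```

After line 1: d = {'a': 31, 'b': 17}
After line 2 (d['c'] = 31 + 17): d = {'a': 31, 'b': 17, 'c': 48}
After line 3: d = {'a': 80, 'b': 17, 'c': 48}

{'a': 80, 'b': 17, 'c': 48}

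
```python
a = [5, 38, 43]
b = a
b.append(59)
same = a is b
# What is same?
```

After line 1: a = [5, 38, 43]
After line 2 (b = a is an alias, same object): a = [5, 38, 43], b = [5, 38, 43]
After line 3 (b.append mutates the shared list): a = [5, 38, 43, 59], b = [5, 38, 43, 59]
After line 4 (same = a is b; same object -> True): same = True

True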